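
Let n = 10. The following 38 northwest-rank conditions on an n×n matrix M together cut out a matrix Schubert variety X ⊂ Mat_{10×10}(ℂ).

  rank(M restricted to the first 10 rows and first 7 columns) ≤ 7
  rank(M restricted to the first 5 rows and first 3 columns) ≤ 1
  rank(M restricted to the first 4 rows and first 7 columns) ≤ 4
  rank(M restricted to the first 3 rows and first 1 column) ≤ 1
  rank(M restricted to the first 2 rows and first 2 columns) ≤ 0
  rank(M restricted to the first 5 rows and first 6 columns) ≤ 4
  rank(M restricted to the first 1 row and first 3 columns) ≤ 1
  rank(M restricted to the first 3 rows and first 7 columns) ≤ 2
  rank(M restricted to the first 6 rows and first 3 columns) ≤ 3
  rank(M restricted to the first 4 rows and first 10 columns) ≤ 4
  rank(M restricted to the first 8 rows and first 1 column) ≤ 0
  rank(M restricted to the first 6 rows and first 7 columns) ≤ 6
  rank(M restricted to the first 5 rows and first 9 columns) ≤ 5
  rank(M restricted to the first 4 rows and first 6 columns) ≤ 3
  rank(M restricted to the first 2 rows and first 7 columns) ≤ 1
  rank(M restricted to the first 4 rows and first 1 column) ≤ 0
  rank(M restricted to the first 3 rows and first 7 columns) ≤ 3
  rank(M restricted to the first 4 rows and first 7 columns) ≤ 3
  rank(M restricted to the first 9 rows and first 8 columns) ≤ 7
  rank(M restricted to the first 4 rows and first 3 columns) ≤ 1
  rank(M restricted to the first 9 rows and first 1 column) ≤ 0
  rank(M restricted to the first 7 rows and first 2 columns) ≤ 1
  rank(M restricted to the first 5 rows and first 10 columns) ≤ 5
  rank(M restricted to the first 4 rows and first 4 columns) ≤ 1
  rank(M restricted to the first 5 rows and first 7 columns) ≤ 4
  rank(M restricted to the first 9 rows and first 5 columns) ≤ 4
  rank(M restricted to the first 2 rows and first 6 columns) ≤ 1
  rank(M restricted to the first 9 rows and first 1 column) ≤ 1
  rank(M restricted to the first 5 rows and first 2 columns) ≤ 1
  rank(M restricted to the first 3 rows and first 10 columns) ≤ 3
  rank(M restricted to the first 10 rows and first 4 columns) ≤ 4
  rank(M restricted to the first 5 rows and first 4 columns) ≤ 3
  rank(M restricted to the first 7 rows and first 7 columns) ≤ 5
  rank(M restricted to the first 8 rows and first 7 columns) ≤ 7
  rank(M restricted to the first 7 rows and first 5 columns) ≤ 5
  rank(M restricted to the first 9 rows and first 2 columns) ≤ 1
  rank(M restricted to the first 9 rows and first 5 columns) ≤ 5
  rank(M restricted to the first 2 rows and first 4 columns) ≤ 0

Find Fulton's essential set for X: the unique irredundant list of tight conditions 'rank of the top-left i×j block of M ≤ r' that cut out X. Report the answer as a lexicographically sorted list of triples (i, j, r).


Reconstructing r_w from the 38 given conditions:

  row 1: 0  0  0  0  1  1  1  1  1  1
  row 2: 0  0  0  0  1  1  1  2  2  2
  row 3: 0  1  1  1  2  2  2  3  3  3
  row 4: 0  1  1  1  2  3  3  4  4  4
  row 5: 0  1  1  2  3  4  4  5  5  5
  row 6: 0  1  2  3  4  5  5  6  6  6
  row 7: 0  1  2  3  4  5  5  6  7  7
  row 8: 0  1  2  3  4  5  6  7  8  8
  row 9: 0  1  2  3  4  5  6  7  8  9
  row 10: 1  2  3  4  5  6  7  8  9  10

reading off 1-entries of Δ²R: w = (5, 8, 2, 6, 4, 3, 9, 7, 10, 1).

ℓ(w)=21; the 6 essential cells (i,j,r):

[(2, 4, 0), (2, 7, 1), (4, 4, 1), (5, 3, 1), (7, 7, 5), (9, 1, 0)]


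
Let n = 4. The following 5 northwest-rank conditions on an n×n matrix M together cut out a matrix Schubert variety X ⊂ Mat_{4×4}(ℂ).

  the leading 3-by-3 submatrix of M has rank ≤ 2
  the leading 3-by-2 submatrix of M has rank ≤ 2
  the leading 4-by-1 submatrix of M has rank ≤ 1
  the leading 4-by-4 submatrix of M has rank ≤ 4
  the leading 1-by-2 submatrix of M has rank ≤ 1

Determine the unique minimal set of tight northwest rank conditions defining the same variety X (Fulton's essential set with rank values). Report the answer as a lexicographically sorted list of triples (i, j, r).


Reconstructing r_w from the 5 given conditions:

  R[1]: 1 1 1 1
  R[2]: 1 2 2 2
  R[3]: 1 2 2 3
  R[4]: 1 2 3 4

so w = (1, 2, 4, 3).

1 SE-corner of the 1-cell Rothe diagram gives Ess(w):

[(3, 3, 2)]


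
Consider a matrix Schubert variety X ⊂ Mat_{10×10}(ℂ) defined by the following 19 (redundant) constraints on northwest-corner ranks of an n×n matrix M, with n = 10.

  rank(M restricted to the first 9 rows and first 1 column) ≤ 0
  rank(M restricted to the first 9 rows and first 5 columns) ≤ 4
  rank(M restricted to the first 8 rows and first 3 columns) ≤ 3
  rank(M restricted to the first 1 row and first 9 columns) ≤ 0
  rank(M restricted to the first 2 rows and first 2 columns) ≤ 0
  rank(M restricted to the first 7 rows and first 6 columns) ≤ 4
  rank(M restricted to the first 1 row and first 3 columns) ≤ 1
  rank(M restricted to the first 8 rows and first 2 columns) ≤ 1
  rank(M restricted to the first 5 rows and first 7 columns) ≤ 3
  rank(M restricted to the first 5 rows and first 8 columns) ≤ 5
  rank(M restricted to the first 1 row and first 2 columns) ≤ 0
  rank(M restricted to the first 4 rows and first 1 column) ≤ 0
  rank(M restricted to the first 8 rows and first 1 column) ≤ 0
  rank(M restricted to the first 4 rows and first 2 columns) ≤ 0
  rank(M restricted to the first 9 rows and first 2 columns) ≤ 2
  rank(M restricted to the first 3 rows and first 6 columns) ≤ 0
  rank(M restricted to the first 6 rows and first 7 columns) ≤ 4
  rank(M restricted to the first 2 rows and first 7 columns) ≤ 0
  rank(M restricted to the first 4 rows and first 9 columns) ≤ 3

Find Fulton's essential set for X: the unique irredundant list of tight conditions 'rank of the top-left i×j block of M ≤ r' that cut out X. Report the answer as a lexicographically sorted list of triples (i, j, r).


Propagating the 19 rank bounds to every northwest block:

  i=1: 0 | 0 | 0 | 0 | 0 | 0 | 0 | 0 | 0 | 1
  i=2: 0 | 0 | 0 | 0 | 0 | 0 | 0 | 1 | 1 | 2
  i=3: 0 | 0 | 0 | 0 | 0 | 0 | 1 | 2 | 2 | 3
  i=4: 0 | 0 | 1 | 1 | 1 | 1 | 2 | 3 | 3 | 4
  i=5: 0 | 1 | 2 | 2 | 2 | 2 | 3 | 4 | 4 | 5
  i=6: 0 | 1 | 2 | 3 | 3 | 3 | 4 | 5 | 5 | 6
  i=7: 0 | 1 | 2 | 3 | 4 | 4 | 5 | 6 | 6 | 7
  i=8: 0 | 1 | 2 | 3 | 4 | 5 | 6 | 7 | 7 | 8
  i=9: 0 | 1 | 2 | 3 | 4 | 5 | 6 | 7 | 8 | 9
  i=10: 1 | 2 | 3 | 4 | 5 | 6 | 7 | 8 | 9 | 10

the unique w with this rank table is (10, 8, 7, 3, 2, 4, 5, 6, 9, 1).

Fulton essential set (5 of the 29 Rothe cells):

[(1, 9, 0), (2, 7, 0), (3, 6, 0), (4, 2, 0), (9, 1, 0)]


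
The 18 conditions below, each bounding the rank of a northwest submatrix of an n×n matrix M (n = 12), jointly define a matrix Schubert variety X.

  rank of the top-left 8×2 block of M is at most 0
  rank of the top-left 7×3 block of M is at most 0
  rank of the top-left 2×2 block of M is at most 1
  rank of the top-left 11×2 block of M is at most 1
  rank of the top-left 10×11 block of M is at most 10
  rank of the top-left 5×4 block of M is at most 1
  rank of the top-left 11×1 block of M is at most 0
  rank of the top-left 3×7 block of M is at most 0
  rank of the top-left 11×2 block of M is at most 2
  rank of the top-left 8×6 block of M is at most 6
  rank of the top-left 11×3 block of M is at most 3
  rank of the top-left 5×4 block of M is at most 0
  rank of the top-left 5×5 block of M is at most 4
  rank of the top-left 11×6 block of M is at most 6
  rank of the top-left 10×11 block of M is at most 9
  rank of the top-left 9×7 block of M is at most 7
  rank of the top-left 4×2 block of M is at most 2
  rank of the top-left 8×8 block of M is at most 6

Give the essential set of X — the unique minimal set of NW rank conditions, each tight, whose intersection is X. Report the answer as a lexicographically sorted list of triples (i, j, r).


Recovering R(i,j) via the rank-extension bound from the 18 conditions:

  i=1: 0 0 0 0 0 0 0 1 1 1 1 1
  i=2: 0 0 0 0 0 0 0 1 2 2 2 2
  i=3: 0 0 0 0 0 0 0 1 2 3 3 3
  i=4: 0 0 0 0 1 1 1 2 3 4 4 4
  i=5: 0 0 0 0 1 2 2 3 4 5 5 5
  i=6: 0 0 0 1 2 3 3 4 5 6 6 6
  i=7: 0 0 0 1 2 3 4 5 6 7 7 7
  i=8: 0 0 1 2 3 4 5 6 7 8 8 8
  i=9: 0 1 2 3 4 5 6 7 8 9 9 9
  i=10: 0 1 2 3 4 5 6 7 8 9 9 10
  i=11: 0 1 2 3 4 5 6 7 8 9 10 11
  i=12: 1 2 3 4 5 6 7 8 9 10 11 12

so w = (8, 9, 10, 5, 6, 4, 7, 3, 2, 12, 11, 1).

Fulton essential set (6 of the 41 Rothe cells):

[(3, 7, 0), (5, 4, 0), (7, 3, 0), (8, 2, 0), (10, 11, 9), (11, 1, 0)]


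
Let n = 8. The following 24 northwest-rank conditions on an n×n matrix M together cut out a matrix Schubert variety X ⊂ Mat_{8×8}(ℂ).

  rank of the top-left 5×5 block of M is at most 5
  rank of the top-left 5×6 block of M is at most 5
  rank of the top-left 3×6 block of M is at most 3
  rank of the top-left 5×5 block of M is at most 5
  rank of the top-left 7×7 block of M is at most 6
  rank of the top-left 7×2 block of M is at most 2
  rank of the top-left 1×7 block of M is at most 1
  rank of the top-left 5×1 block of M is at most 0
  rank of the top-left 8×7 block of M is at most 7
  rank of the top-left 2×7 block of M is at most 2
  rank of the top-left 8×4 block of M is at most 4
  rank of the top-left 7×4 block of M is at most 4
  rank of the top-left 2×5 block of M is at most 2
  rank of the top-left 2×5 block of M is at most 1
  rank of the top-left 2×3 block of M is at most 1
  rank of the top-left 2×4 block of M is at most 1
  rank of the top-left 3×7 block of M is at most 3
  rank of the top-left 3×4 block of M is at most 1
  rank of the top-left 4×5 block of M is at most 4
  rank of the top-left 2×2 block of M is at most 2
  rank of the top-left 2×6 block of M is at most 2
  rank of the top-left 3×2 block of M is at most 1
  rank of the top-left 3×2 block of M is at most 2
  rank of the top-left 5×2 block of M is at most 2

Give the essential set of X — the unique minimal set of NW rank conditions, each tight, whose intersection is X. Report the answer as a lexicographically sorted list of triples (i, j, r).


Rank table r_w(8×8) implied by the 24 constraints:

  0  1  1  1  1  1  1  1
  0  1  1  1  1  2  2  2
  0  1  1  1  2  3  3  3
  0  1  2  2  3  4  4  4
  0  1  2  3  4  5  5  5
  1  2  3  4  5  6  6  6
  1  2  3  4  5  6  6  7
  1  2  3  4  5  6  7  8

so w = (2, 6, 5, 3, 4, 1, 8, 7).

Rothe diagram D(w) (11 cells), 4 SE-corners (essential conditions):

[(2, 5, 1), (3, 4, 1), (5, 1, 0), (7, 7, 6)]


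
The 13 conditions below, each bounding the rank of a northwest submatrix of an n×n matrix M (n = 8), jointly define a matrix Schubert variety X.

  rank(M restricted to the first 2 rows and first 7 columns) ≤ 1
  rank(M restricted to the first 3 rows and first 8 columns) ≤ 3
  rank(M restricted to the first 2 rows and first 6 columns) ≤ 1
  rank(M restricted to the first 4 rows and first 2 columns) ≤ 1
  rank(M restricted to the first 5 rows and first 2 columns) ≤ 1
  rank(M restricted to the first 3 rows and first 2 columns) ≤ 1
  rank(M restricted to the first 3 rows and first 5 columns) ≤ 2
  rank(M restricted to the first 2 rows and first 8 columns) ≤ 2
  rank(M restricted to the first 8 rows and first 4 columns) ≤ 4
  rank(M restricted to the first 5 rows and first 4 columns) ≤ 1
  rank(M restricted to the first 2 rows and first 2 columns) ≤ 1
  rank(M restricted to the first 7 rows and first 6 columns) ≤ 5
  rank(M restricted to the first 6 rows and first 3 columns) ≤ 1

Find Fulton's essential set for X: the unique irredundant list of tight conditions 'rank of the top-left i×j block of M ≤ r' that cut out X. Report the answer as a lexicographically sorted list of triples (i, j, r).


Rank table r_w(8×8) implied by the 13 constraints:

  R[1]: 1, 1, 1, 1, 1, 1, 1, 1
  R[2]: 1, 1, 1, 1, 1, 1, 1, 2
  R[3]: 1, 1, 1, 1, 2, 2, 2, 3
  R[4]: 1, 1, 1, 1, 2, 3, 3, 4
  R[5]: 1, 1, 1, 1, 2, 3, 4, 5
  R[6]: 1, 1, 1, 2, 3, 4, 5, 6
  R[7]: 1, 2, 2, 3, 4, 5, 6, 7
  R[8]: 1, 2, 3, 4, 5, 6, 7, 8

so w = (1, 8, 5, 6, 7, 4, 2, 3).

Rothe diagram D(w) (17 cells), 3 SE-corners (essential conditions):

[(2, 7, 1), (5, 4, 1), (6, 3, 1)]


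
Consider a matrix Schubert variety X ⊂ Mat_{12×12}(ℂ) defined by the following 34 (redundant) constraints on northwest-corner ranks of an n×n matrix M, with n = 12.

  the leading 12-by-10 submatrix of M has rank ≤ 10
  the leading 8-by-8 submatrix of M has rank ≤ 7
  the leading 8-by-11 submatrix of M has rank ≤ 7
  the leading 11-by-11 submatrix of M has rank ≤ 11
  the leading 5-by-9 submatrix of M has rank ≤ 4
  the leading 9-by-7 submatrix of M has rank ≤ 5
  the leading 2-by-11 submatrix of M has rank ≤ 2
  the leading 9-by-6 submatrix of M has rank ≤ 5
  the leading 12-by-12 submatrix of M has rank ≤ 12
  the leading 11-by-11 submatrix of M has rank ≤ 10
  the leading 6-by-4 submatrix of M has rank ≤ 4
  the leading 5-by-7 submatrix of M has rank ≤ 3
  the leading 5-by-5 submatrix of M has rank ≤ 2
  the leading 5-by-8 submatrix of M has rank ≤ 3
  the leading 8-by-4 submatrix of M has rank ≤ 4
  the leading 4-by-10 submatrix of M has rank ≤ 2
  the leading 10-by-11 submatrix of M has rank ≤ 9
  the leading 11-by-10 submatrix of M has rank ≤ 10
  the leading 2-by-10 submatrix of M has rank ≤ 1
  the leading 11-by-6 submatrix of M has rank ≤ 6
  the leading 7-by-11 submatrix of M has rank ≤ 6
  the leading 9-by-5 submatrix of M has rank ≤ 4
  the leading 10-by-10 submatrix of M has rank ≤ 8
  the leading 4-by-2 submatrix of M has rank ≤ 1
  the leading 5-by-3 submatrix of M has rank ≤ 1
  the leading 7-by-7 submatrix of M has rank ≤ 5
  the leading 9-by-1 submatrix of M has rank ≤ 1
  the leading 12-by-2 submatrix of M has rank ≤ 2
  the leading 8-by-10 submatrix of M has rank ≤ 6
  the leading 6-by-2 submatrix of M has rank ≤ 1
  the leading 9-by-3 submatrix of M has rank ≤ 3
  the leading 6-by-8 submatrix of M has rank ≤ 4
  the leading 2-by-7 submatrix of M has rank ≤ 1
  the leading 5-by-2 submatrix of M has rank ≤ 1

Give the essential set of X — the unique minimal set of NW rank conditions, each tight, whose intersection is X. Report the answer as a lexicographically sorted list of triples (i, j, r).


The tightest implied rank at each (i,j), from the 34 conditions:

  i=1: 1  1  1  1  1  1  1  1  1  1  1  1
  i=2: 1  1  1  1  1  1  1  1  1  1  2  2
  i=3: 1  1  1  2  2  2  2  2  2  2  3  3
  i=4: 1  1  1  2  2  2  2  2  2  2  3  4
  i=5: 1  1  1  2  2  3  3  3  3  3  4  5
  i=6: 1  1  2  3  3  4  4  4  4  4  5  6
  i=7: 1  2  3  4  4  5  5  5  5  5  6  7
  i=8: 1  2  3  4  4  5  5  6  6  6  7  8
  i=9: 1  2  3  4  4  5  5  6  7  7  8  9
  i=10: 1  2  3  4  5  6  6  7  8  8  9  10
  i=11: 1  2  3  4  5  6  7  8  9  9  10  11
  i=12: 1  2  3  4  5  6  7  8  9  10  11  12

reading off 1-entries of Δ²R: w = (1, 11, 4, 12, 6, 3, 2, 8, 9, 5, 7, 10).

Fulton essential set (7 of the 27 Rothe cells):

[(2, 10, 1), (4, 10, 2), (5, 3, 1), (5, 5, 2), (6, 2, 1), (9, 5, 4), (9, 7, 5)]


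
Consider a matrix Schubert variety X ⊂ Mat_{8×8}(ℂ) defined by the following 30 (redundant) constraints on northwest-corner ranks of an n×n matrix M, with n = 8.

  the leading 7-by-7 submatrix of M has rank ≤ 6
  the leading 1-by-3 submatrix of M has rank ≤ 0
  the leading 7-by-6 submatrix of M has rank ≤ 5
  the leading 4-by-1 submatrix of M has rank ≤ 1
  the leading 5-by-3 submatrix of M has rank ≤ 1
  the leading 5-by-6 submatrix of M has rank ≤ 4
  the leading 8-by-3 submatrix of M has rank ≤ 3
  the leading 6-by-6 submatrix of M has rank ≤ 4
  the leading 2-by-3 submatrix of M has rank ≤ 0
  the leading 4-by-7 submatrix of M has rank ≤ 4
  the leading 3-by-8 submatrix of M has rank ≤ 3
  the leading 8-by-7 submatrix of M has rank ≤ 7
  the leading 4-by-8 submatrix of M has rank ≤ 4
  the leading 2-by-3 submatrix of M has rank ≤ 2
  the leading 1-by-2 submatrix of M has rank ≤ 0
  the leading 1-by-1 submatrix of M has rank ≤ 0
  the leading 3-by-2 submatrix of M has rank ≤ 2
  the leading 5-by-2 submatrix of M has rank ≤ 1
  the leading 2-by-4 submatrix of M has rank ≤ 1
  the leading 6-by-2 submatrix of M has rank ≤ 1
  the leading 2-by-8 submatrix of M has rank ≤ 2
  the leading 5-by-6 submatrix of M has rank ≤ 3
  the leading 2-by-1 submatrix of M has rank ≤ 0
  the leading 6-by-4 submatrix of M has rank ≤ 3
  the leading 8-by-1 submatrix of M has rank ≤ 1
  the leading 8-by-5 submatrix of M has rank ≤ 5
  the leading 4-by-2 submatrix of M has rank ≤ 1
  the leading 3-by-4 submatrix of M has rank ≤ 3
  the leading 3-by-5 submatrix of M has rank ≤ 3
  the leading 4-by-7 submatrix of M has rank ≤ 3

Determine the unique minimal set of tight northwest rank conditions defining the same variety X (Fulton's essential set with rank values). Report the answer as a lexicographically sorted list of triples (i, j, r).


Computing R[i][j] = min implied NW-rank bound (n=8, 30 conditions):

  0, 0, 0, 1, 1, 1, 1, 1
  0, 0, 0, 1, 2, 2, 2, 2
  1, 1, 1, 2, 3, 3, 3, 3
  1, 1, 1, 2, 3, 3, 3, 4
  1, 1, 1, 2, 3, 3, 4, 5
  1, 1, 2, 3, 4, 4, 5, 6
  1, 2, 3, 4, 5, 5, 6, 7
  1, 2, 3, 4, 5, 6, 7, 8

hence w(1..8) = (4, 5, 1, 8, 7, 3, 2, 6).

Rothe diagram D(w) (14 cells), 5 SE-corners (essential conditions):

[(2, 3, 0), (4, 7, 3), (5, 3, 1), (5, 6, 3), (6, 2, 1)]


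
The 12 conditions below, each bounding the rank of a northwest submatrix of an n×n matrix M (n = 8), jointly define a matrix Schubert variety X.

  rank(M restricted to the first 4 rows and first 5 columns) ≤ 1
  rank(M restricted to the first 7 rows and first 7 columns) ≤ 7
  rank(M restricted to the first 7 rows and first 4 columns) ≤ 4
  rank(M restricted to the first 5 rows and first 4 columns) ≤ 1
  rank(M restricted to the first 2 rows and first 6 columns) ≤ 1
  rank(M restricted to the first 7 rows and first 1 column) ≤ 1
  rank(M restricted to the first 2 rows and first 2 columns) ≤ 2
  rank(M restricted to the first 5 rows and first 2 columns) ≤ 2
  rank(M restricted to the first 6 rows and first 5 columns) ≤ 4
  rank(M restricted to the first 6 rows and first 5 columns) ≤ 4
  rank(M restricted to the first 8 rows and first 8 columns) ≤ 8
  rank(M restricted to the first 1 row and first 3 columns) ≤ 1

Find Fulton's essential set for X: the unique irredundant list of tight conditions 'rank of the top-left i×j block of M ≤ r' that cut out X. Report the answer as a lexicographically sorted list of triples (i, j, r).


Recovering R(i,j) via the rank-extension bound from the 12 conditions:

  R[1]: 1 1 1 1 1 1 1 1
  R[2]: 1 1 1 1 1 1 2 2
  R[3]: 1 1 1 1 1 2 3 3
  R[4]: 1 1 1 1 1 2 3 4
  R[5]: 1 1 1 1 2 3 4 5
  R[6]: 1 2 2 2 3 4 5 6
  R[7]: 1 2 3 3 4 5 6 7
  R[8]: 1 2 3 4 5 6 7 8

hence w(1..8) = (1, 7, 6, 8, 5, 2, 3, 4).

Rothe diagram D(w) (16 cells), 3 SE-corners (essential conditions):

[(2, 6, 1), (4, 5, 1), (5, 4, 1)]


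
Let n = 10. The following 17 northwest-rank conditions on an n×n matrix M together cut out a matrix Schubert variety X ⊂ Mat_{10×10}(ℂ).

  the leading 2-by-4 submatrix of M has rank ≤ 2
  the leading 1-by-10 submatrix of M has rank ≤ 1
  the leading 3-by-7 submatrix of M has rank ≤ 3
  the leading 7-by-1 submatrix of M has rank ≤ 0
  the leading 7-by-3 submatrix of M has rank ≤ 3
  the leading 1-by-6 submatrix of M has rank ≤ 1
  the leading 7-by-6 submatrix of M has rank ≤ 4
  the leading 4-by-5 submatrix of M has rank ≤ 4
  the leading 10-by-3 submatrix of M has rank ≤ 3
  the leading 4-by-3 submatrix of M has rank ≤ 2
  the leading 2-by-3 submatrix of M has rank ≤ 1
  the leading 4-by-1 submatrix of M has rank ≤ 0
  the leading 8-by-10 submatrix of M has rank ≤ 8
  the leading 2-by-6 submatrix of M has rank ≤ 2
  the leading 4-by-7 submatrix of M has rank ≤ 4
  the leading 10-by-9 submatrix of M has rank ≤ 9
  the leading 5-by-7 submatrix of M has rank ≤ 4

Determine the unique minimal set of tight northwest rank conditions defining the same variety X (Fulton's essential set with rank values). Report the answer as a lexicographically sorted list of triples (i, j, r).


Recovering R(i,j) via the rank-extension bound from the 17 conditions:

  0 | 1 | 1 | 1 | 1 | 1 | 1 | 1 | 1 | 1
  0 | 1 | 1 | 2 | 2 | 2 | 2 | 2 | 2 | 2
  0 | 1 | 2 | 3 | 3 | 3 | 3 | 3 | 3 | 3
  0 | 1 | 2 | 3 | 4 | 4 | 4 | 4 | 4 | 4
  0 | 1 | 2 | 3 | 4 | 4 | 4 | 5 | 5 | 5
  0 | 1 | 2 | 3 | 4 | 4 | 5 | 6 | 6 | 6
  0 | 1 | 2 | 3 | 4 | 4 | 5 | 6 | 7 | 7
  1 | 2 | 3 | 4 | 5 | 5 | 6 | 7 | 8 | 8
  1 | 2 | 3 | 4 | 5 | 6 | 7 | 8 | 9 | 9
  1 | 2 | 3 | 4 | 5 | 6 | 7 | 8 | 9 | 10

giving w = (2, 4, 3, 5, 8, 7, 9, 1, 6, 10) via Δ²R.

4 SE-corners of the 12-cell Rothe diagram give Ess(w):

[(2, 3, 1), (5, 7, 4), (7, 1, 0), (7, 6, 4)]


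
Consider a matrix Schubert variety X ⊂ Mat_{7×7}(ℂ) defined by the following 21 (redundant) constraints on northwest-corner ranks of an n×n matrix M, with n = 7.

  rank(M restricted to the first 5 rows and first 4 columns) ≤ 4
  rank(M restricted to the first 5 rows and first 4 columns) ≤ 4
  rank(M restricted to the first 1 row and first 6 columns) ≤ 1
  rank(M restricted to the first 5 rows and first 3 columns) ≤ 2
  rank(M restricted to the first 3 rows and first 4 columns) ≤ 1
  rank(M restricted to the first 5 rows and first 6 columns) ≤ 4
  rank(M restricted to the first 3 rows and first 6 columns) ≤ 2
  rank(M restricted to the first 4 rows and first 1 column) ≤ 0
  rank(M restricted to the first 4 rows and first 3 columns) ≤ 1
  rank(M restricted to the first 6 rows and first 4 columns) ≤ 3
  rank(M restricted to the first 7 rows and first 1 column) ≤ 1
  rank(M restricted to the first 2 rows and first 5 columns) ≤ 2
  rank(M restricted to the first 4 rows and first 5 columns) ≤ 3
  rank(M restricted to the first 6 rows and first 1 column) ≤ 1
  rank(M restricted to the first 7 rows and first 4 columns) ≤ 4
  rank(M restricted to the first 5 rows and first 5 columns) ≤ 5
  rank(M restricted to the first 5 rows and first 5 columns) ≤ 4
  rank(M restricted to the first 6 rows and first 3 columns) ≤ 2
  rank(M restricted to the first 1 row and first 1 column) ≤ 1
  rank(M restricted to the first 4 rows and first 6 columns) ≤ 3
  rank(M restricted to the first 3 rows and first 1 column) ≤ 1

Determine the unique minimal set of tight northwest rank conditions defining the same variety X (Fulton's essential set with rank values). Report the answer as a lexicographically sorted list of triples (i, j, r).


Rank table r_w(7×7) implied by the 21 constraints:

  0, 1, 1, 1, 1, 1, 1
  0, 1, 1, 1, 2, 2, 2
  0, 1, 1, 1, 2, 2, 3
  0, 1, 1, 2, 3, 3, 4
  1, 2, 2, 3, 4, 4, 5
  1, 2, 2, 3, 4, 5, 6
  1, 2, 3, 4, 5, 6, 7

giving w = (2, 5, 7, 4, 1, 6, 3) via Δ²R.

D(w) has 11 cells with 5 SE-corners; essential set:

[(3, 4, 1), (3, 6, 2), (4, 1, 0), (4, 3, 1), (6, 3, 2)]


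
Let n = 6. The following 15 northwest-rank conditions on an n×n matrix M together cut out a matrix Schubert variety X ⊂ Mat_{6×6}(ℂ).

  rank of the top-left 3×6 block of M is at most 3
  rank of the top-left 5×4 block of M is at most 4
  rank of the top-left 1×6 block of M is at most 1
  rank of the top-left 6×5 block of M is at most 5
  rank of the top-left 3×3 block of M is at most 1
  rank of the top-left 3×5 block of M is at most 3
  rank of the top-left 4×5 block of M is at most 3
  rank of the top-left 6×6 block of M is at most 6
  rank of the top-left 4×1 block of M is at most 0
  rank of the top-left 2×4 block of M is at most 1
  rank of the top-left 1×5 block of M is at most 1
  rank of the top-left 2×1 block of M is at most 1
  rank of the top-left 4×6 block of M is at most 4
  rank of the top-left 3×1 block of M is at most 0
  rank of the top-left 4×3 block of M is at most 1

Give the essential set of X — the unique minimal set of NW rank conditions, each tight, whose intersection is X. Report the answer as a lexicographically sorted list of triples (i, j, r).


Propagating the 15 rank bounds to every northwest block:

  0 1 1 1 1 1
  0 1 1 1 2 2
  0 1 1 2 3 3
  0 1 1 2 3 4
  1 2 2 3 4 5
  1 2 3 4 5 6

so w = (2, 5, 4, 6, 1, 3).

Fulton essential set (3 of the 8 Rothe cells):

[(2, 4, 1), (4, 1, 0), (4, 3, 1)]


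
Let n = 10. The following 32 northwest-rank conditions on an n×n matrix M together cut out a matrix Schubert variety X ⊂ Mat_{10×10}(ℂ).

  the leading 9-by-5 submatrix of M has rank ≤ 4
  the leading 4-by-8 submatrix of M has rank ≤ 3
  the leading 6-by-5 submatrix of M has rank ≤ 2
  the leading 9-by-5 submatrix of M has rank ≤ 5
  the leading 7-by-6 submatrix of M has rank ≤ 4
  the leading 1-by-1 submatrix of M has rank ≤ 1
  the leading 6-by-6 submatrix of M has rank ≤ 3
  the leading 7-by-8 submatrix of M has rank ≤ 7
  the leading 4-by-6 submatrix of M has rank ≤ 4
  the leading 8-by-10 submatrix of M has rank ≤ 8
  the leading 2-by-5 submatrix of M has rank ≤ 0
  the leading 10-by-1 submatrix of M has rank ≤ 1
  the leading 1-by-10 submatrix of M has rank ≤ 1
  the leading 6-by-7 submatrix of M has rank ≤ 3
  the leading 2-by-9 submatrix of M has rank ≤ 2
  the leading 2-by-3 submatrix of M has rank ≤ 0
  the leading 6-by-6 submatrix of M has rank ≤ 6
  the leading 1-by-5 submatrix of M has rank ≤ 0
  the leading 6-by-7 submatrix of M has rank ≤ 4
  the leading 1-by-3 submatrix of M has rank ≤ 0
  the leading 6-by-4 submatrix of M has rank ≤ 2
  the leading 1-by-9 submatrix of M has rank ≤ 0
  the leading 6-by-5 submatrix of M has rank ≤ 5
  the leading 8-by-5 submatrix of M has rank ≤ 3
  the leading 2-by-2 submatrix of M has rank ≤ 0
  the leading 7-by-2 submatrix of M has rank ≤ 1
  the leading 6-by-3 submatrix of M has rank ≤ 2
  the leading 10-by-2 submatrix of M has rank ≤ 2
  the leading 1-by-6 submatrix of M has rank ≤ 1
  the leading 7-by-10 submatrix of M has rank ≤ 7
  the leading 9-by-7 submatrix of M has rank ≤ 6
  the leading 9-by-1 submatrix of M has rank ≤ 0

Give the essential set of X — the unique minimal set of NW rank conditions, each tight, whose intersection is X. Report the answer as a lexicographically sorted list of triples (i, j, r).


Rank table r_w(10×10) implied by the 32 constraints:

  row 1: 0 0 0 0 0 0 0 0 0 1
  row 2: 0 0 0 0 0 1 1 1 1 2
  row 3: 0 1 1 1 1 2 2 2 2 3
  row 4: 0 1 2 2 2 3 3 3 3 4
  row 5: 0 1 2 2 2 3 3 4 4 5
  row 6: 0 1 2 2 2 3 3 4 5 6
  row 7: 0 1 2 3 3 4 4 5 6 7
  row 8: 0 1 2 3 3 4 5 6 7 8
  row 9: 0 1 2 3 4 5 6 7 8 9
  row 10: 1 2 3 4 5 6 7 8 9 10

giving w = (10, 6, 2, 3, 8, 9, 4, 7, 5, 1) via Δ²R.

|D(w)|=28, |Ess(w)|=6:

[(1, 9, 0), (2, 5, 0), (6, 5, 2), (6, 7, 3), (8, 5, 3), (9, 1, 0)]


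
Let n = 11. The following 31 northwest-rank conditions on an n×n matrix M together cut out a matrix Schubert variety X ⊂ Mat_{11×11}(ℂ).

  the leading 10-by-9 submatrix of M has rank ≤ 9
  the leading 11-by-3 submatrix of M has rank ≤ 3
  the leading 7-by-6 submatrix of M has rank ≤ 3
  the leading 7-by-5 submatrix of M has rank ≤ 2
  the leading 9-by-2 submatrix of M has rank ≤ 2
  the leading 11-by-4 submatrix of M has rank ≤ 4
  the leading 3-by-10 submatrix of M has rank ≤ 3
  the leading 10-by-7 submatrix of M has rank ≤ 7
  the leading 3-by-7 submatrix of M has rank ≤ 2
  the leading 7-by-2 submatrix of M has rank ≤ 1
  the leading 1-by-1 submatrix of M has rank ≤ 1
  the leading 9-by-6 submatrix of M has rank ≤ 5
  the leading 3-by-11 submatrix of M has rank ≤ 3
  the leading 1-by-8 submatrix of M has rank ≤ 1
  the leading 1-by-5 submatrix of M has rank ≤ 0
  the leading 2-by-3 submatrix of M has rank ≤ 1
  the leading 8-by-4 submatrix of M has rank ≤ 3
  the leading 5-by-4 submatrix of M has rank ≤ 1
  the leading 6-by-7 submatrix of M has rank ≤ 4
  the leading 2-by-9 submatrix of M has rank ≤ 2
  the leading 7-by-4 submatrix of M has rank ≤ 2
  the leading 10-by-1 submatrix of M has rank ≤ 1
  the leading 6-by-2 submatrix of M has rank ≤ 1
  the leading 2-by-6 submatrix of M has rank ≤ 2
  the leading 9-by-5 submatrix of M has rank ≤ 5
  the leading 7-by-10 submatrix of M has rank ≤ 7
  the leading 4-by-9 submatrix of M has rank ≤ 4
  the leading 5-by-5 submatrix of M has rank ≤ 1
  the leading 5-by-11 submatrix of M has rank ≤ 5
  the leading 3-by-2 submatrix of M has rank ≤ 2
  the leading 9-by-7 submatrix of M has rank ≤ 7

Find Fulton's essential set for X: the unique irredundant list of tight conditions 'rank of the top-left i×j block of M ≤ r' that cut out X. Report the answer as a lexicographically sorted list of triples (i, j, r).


The tightest implied rank at each (i,j), from the 31 conditions:

  0 | 0 | 0 | 0 | 0 | 1 | 1 | 1 | 1 | 1 | 1
  1 | 1 | 1 | 1 | 1 | 2 | 2 | 2 | 2 | 2 | 2
  1 | 1 | 1 | 1 | 1 | 2 | 2 | 3 | 3 | 3 | 3
  1 | 1 | 1 | 1 | 1 | 2 | 3 | 4 | 4 | 4 | 4
  1 | 1 | 1 | 1 | 1 | 2 | 3 | 4 | 5 | 5 | 5
  1 | 1 | 2 | 2 | 2 | 3 | 4 | 5 | 6 | 6 | 6
  1 | 1 | 2 | 2 | 2 | 3 | 4 | 5 | 6 | 7 | 7
  1 | 2 | 3 | 3 | 3 | 4 | 5 | 6 | 7 | 8 | 8
  1 | 2 | 3 | 4 | 4 | 5 | 6 | 7 | 8 | 9 | 9
  1 | 2 | 3 | 4 | 5 | 6 | 7 | 8 | 9 | 10 | 10
  1 | 2 | 3 | 4 | 5 | 6 | 7 | 8 | 9 | 10 | 11

so w = (6, 1, 8, 7, 9, 3, 10, 2, 4, 5, 11).

Fulton essential set (5 of the 22 Rothe cells):

[(1, 5, 0), (3, 7, 2), (5, 5, 1), (7, 2, 1), (7, 5, 2)]


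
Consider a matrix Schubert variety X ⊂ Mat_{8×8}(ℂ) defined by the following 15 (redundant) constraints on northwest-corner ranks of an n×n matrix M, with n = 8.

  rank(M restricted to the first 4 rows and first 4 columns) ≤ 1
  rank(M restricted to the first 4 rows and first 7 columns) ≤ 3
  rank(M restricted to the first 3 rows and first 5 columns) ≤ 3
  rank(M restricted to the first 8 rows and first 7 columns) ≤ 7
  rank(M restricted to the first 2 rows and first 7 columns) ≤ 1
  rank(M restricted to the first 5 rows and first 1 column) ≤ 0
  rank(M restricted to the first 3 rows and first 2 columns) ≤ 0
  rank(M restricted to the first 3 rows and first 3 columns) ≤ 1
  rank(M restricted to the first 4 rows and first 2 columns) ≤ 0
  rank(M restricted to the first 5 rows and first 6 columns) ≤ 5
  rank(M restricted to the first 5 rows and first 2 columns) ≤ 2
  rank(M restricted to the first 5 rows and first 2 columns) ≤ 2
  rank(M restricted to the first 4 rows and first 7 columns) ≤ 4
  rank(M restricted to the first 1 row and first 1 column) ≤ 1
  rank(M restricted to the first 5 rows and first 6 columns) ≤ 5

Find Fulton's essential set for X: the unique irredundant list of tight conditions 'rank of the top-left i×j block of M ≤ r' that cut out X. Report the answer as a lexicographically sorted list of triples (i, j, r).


Computing R[i][j] = min implied NW-rank bound (n=8, 15 conditions):

  i=1: 0  0  1  1  1  1  1  1
  i=2: 0  0  1  1  1  1  1  2
  i=3: 0  0  1  1  2  2  2  3
  i=4: 0  0  1  1  2  3  3  4
  i=5: 0  1  2  2  3  4  4  5
  i=6: 1  2  3  3  4  5  5  6
  i=7: 1  2  3  4  5  6  6  7
  i=8: 1  2  3  4  5  6  7  8

reading off 1-entries of Δ²R: w = (3, 8, 5, 6, 2, 1, 4, 7).

4 SE-corners of the 15-cell Rothe diagram give Ess(w):

[(2, 7, 1), (4, 2, 0), (4, 4, 1), (5, 1, 0)]


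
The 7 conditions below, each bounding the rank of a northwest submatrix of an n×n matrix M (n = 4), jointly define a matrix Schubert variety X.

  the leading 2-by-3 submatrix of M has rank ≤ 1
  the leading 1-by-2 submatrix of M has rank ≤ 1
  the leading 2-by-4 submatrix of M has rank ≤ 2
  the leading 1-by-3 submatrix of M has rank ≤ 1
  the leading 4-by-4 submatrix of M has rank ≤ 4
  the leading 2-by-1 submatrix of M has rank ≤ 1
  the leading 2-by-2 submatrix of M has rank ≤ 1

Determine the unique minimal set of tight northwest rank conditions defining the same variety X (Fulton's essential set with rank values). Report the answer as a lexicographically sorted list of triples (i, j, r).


Recovering R(i,j) via the rank-extension bound from the 7 conditions:

  R[1]: 1 | 1 | 1 | 1
  R[2]: 1 | 1 | 1 | 2
  R[3]: 1 | 2 | 2 | 3
  R[4]: 1 | 2 | 3 | 4

second differences of R give the permutation w = (1, 4, 2, 3).

Rothe diagram D(w) (2 cells), 1 SE-corner (essential condition):

[(2, 3, 1)]


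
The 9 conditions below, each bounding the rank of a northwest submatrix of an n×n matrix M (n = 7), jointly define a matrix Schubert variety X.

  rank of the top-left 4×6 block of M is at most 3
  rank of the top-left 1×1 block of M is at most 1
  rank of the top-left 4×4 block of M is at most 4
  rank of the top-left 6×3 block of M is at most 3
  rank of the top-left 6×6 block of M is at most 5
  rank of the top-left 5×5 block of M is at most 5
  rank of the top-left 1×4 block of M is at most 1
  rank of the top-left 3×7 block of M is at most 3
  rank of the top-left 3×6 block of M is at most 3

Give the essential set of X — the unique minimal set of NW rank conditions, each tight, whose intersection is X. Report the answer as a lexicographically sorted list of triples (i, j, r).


Recovering R(i,j) via the rank-extension bound from the 9 conditions:

  row 1: 1 1 1 1 1 1 1
  row 2: 1 2 2 2 2 2 2
  row 3: 1 2 3 3 3 3 3
  row 4: 1 2 3 3 3 3 4
  row 5: 1 2 3 4 4 4 5
  row 6: 1 2 3 4 5 5 6
  row 7: 1 2 3 4 5 6 7

giving w = (1, 2, 3, 7, 4, 5, 6) via Δ²R.

Rothe diagram D(w) (3 cells), 1 SE-corner (essential condition):

[(4, 6, 3)]


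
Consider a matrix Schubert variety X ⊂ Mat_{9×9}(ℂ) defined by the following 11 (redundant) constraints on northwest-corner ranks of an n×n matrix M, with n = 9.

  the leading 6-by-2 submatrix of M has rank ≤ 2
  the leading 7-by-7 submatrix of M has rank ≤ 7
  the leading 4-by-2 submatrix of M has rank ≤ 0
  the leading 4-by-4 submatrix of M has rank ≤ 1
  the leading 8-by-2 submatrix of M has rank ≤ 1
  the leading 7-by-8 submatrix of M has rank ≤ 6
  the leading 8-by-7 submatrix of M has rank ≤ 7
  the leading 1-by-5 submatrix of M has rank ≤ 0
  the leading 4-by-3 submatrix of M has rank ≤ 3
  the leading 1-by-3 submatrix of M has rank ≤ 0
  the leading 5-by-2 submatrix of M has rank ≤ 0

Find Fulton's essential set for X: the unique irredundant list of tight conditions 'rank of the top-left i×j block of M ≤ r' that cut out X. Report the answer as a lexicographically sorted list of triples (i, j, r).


Rank table r_w(9×9) implied by the 11 constraints:

  row 1: 0  0  0  0  0  1  1  1  1
  row 2: 0  0  1  1  1  2  2  2  2
  row 3: 0  0  1  1  2  3  3  3  3
  row 4: 0  0  1  1  2  3  4  4  4
  row 5: 0  0  1  2  3  4  5  5  5
  row 6: 1  1  2  3  4  5  6  6  6
  row 7: 1  1  2  3  4  5  6  6  7
  row 8: 1  1  2  3  4  5  6  7  8
  row 9: 1  2  3  4  5  6  7  8  9

reading off 1-entries of Δ²R: w = (6, 3, 5, 7, 4, 1, 9, 8, 2).

5 SE-corners of the 18-cell Rothe diagram give Ess(w):

[(1, 5, 0), (4, 4, 1), (5, 2, 0), (7, 8, 6), (8, 2, 1)]


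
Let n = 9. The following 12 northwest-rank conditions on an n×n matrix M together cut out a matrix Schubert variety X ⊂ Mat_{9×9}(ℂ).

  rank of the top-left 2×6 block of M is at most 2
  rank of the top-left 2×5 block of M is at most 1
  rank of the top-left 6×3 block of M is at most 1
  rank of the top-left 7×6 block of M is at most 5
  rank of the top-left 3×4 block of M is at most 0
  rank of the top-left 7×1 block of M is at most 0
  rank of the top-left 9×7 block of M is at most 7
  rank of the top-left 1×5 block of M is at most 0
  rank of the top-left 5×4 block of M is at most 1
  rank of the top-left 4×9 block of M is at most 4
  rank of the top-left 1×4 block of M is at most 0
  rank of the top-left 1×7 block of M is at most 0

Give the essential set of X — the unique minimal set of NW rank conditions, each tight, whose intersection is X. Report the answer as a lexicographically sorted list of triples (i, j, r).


Recovering R(i,j) via the rank-extension bound from the 12 conditions:

  R[1]: 0 0 0 0 0 0 0 1 1
  R[2]: 0 0 0 0 1 1 1 2 2
  R[3]: 0 0 0 0 1 2 2 3 3
  R[4]: 0 1 1 1 2 3 3 4 4
  R[5]: 0 1 1 1 2 3 4 5 5
  R[6]: 0 1 1 2 3 4 5 6 6
  R[7]: 0 1 2 3 4 5 6 7 7
  R[8]: 1 2 3 4 5 6 7 8 8
  R[9]: 1 2 3 4 5 6 7 8 9

reading off 1-entries of Δ²R: w = (8, 5, 6, 2, 7, 4, 3, 1, 9).

Fulton essential set (5 of the 22 Rothe cells):

[(1, 7, 0), (3, 4, 0), (5, 4, 1), (6, 3, 1), (7, 1, 0)]


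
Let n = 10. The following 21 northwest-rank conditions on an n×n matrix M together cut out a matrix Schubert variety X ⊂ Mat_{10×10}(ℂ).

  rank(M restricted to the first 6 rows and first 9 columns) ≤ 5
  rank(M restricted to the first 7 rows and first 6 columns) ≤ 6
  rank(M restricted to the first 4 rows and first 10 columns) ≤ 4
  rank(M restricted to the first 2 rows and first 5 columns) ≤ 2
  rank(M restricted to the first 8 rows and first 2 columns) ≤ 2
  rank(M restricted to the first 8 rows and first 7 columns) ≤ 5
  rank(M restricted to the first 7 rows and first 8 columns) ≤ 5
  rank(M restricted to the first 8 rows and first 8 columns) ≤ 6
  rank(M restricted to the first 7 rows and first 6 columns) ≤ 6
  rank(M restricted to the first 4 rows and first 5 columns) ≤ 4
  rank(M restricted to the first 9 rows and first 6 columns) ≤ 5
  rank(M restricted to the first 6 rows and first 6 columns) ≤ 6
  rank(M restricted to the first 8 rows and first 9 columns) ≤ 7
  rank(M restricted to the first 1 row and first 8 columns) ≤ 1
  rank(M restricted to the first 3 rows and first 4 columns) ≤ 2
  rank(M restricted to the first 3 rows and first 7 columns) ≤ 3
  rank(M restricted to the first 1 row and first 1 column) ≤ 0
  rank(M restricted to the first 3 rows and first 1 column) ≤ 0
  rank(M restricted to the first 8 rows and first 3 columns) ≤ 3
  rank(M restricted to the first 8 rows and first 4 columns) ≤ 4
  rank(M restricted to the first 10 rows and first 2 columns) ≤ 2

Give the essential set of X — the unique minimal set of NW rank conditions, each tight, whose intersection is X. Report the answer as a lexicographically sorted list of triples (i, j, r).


The tightest implied rank at each (i,j), from the 21 conditions:

  i=1: 0 | 1 | 1 | 1 | 1 | 1 | 1 | 1 | 1 | 1
  i=2: 0 | 1 | 2 | 2 | 2 | 2 | 2 | 2 | 2 | 2
  i=3: 0 | 1 | 2 | 2 | 3 | 3 | 3 | 3 | 3 | 3
  i=4: 1 | 2 | 3 | 3 | 4 | 4 | 4 | 4 | 4 | 4
  i=5: 1 | 2 | 3 | 4 | 5 | 5 | 5 | 5 | 5 | 5
  i=6: 1 | 2 | 3 | 4 | 5 | 5 | 5 | 5 | 5 | 6
  i=7: 1 | 2 | 3 | 4 | 5 | 5 | 5 | 5 | 6 | 7
  i=8: 1 | 2 | 3 | 4 | 5 | 5 | 5 | 6 | 7 | 8
  i=9: 1 | 2 | 3 | 4 | 5 | 5 | 6 | 7 | 8 | 9
  i=10: 1 | 2 | 3 | 4 | 5 | 6 | 7 | 8 | 9 | 10

hence w(1..10) = (2, 3, 5, 1, 4, 10, 9, 8, 7, 6).

D(w) has 14 cells with 6 SE-corners; essential set:

[(3, 1, 0), (3, 4, 2), (6, 9, 5), (7, 8, 5), (8, 7, 5), (9, 6, 5)]


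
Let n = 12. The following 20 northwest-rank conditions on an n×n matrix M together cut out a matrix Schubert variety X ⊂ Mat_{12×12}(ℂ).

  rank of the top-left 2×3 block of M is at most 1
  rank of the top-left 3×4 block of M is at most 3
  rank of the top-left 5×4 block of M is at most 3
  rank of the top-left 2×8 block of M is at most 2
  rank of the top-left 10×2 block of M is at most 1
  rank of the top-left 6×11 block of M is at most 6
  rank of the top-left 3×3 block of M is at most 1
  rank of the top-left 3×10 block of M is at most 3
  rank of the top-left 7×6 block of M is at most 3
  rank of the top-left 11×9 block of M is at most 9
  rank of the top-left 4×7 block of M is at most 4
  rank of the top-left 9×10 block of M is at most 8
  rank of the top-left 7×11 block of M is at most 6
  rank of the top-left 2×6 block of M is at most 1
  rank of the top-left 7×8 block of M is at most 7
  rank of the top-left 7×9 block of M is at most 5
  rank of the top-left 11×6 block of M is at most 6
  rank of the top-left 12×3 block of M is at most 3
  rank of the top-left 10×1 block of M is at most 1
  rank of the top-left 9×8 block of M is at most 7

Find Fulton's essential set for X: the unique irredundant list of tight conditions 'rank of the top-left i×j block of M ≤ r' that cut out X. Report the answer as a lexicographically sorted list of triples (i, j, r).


Rank table r_w(12×12) implied by the 20 constraints:

  i=1: 1, 1, 1, 1, 1, 1, 1, 1, 1, 1, 1, 1
  i=2: 1, 1, 1, 1, 1, 1, 2, 2, 2, 2, 2, 2
  i=3: 1, 1, 1, 2, 2, 2, 3, 3, 3, 3, 3, 3
  i=4: 1, 1, 2, 3, 3, 3, 4, 4, 4, 4, 4, 4
  i=5: 1, 1, 2, 3, 3, 3, 4, 5, 5, 5, 5, 5
  i=6: 1, 1, 2, 3, 3, 3, 4, 5, 5, 6, 6, 6
  i=7: 1, 1, 2, 3, 3, 3, 4, 5, 5, 6, 6, 7
  i=8: 1, 1, 2, 3, 4, 4, 5, 6, 6, 7, 7, 8
  i=9: 1, 1, 2, 3, 4, 5, 6, 7, 7, 8, 8, 9
  i=10: 1, 1, 2, 3, 4, 5, 6, 7, 8, 9, 9, 10
  i=11: 1, 2, 3, 4, 5, 6, 7, 8, 9, 10, 10, 11
  i=12: 1, 2, 3, 4, 5, 6, 7, 8, 9, 10, 11, 12

second differences of R give the permutation w = (1, 7, 4, 3, 8, 10, 12, 5, 6, 9, 2, 11).

ℓ(w)=23; the 6 essential cells (i,j,r):

[(2, 6, 1), (3, 3, 1), (7, 6, 3), (7, 9, 5), (7, 11, 6), (10, 2, 1)]
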